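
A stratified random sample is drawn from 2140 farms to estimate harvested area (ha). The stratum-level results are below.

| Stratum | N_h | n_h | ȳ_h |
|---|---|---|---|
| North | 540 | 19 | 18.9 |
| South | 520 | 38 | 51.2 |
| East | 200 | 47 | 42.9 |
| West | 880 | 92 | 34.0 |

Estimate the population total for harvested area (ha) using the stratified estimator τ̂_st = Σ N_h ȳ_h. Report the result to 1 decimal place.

τ̂_st = Σ N_h ȳ_h = 540·18.9 + 520·51.2 + 200·42.9 + 880·34.0 = 75330.0

τ̂_st ≈ 75330.0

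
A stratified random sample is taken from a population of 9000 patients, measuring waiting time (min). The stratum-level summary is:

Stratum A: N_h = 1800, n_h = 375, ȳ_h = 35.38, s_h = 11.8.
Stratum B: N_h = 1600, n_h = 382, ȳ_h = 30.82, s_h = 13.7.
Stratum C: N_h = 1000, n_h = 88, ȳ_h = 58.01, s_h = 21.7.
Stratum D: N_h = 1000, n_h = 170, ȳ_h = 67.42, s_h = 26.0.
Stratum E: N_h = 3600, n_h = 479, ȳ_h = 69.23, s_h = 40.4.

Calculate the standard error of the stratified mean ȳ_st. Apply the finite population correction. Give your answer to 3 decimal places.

V̂(ȳ_st) = Σ W_h² (1 − n_h/N_h) s_h²/n_h, with W_h = N_h/N and N = 9000:
  stratum A: (1800/9000)²·(1 − 375/1800)·11.8²/375 = 0.011758
  stratum B: (1600/9000)²·(1 − 382/1600)·13.7²/382 = 0.0118212
  stratum C: (1000/9000)²·(1 − 88/1000)·21.7²/88 = 0.0602486
  stratum D: (1000/9000)²·(1 − 170/1000)·26.0²/170 = 0.0407466
  stratum E: (3600/9000)²·(1 − 479/3600)·40.4²/479 = 0.472649
V̂(ȳ_st) = 0.597223
SE(ȳ_st) = √0.597223 = 0.772802

SE(ȳ_st) ≈ 0.773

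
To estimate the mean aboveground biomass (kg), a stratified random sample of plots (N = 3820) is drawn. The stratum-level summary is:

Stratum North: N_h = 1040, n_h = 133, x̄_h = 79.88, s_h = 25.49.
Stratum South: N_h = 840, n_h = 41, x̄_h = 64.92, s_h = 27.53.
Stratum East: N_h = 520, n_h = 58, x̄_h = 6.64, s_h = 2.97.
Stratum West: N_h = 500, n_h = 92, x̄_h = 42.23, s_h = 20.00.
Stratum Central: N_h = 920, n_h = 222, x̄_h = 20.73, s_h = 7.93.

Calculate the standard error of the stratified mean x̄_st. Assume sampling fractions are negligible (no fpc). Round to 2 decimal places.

SE(x̄_st) ≈ 1.16

V̂(x̄_st) = Σ W_h² s_h²/n_h, with W_h = N_h/N and N = 3820:
  stratum North: (1040/3820)²·25.49²/133 = 0.3621
  stratum South: (840/3820)²·27.53²/41 = 0.893841
  stratum East: (520/3820)²·2.97²/58 = 0.00281815
  stratum West: (500/3820)²·20.00²/92 = 0.0744879
  stratum Central: (920/3820)²·7.93²/222 = 0.0164302
V̂(x̄_st) = 1.34968
SE(x̄_st) = √1.34968 = 1.16176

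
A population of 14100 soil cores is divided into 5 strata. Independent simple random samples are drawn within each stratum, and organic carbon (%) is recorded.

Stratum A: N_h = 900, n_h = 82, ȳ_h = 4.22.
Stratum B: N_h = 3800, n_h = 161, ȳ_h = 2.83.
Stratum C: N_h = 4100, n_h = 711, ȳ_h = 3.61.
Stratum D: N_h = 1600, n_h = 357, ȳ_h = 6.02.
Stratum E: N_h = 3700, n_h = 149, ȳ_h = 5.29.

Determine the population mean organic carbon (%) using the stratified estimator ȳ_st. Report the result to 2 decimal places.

N = Σ N_h = 14100. Stratum weights W_h = N_h/N.
ȳ_st = (900·4.22 + 3800·2.83 + 4100·3.61 + 1600·6.02 + 3700·5.29) / 14100 = 4.1530

ȳ_st ≈ 4.15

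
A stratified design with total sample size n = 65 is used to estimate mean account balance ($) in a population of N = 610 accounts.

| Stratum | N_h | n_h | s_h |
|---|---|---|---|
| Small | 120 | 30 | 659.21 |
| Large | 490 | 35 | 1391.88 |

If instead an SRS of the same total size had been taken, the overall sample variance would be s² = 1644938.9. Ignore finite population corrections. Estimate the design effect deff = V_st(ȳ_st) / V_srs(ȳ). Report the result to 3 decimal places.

V̂(ȳ_st) = Σ W_h² s_h²/n_h, with W_h = N_h/N and N = 610:
  stratum Small: (120/610)²·659.21²/30 = 560.569
  stratum Large: (490/610)²·1391.88²/35 = 35716.4
V_st = 36277
V_srs = s²/n = 1644938.9/65 = 25306.8
deff = V_st / V_srs = 36277/25306.8 = 1.4335

deff ≈ 1.433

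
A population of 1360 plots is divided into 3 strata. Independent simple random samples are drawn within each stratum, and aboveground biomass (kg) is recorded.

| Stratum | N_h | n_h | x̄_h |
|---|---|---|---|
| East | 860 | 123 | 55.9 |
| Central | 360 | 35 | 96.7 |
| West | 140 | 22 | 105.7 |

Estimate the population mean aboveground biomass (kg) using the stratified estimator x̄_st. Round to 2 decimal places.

x̄_st ≈ 71.83

N = Σ N_h = 1360. Stratum weights W_h = N_h/N.
x̄_st = (860·55.9 + 360·96.7 + 140·105.7) / 1360 = 71.8265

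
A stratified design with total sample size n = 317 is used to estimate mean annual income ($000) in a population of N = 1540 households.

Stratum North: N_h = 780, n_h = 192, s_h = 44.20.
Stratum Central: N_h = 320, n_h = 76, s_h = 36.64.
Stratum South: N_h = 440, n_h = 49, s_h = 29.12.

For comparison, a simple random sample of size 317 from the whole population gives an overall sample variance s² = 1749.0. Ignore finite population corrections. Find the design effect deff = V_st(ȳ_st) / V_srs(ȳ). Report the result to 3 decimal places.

deff ≈ 0.867

V̂(ȳ_st) = Σ W_h² s_h²/n_h, with W_h = N_h/N and N = 1540:
  stratum North: (780/1540)²·44.20²/192 = 2.6103
  stratum Central: (320/1540)²·36.64²/76 = 0.762704
  stratum South: (440/1540)²·29.12²/49 = 1.4127
V_st = 4.78571
V_srs = s²/n = 1749.0/317 = 5.51735
deff = V_st / V_srs = 4.78571/5.51735 = 0.8674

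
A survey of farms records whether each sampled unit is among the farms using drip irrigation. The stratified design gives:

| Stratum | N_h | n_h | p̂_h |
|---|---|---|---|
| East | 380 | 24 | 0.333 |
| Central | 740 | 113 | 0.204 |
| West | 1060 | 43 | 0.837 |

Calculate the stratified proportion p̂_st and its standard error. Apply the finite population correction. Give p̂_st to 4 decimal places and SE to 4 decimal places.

p̂_st ≈ 0.5343, SE ≈ 0.0340

N = 2180; stratum weights W_h = N_h/N.
p̂_st = Σ W_h p̂_h = (380·0.333 + 740·0.204 + 1060·0.837)/2180 = 0.53428
V̂(p̂_st) = Σ W_h² (1 − n_h/N_h) p̂_h(1−p̂_h)/(n_h−1):
  stratum East: (380/2180)²·(1 − 24/380)·0.333·0.667/23 = 0.000274892
  stratum Central: (740/2180)²·(1 − 113/740)·0.204·0.796/112 = 0.000141551
  stratum West: (1060/2180)²·(1 − 43/1060)·0.837·0.163/42 = 0.000736847
V̂(p̂_st) = 0.00115329; SE = √V̂ = 0.0339601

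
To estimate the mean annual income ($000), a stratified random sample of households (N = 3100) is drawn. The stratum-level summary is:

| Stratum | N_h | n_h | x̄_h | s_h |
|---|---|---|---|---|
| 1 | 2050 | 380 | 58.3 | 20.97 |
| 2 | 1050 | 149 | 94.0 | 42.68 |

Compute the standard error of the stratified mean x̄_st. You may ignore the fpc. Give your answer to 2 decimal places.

V̂(x̄_st) = Σ W_h² s_h²/n_h, with W_h = N_h/N and N = 3100:
  stratum 1: (2050/3100)²·20.97²/380 = 0.506055
  stratum 2: (1050/3100)²·42.68²/149 = 1.40255
V̂(x̄_st) = 1.9086
SE(x̄_st) = √1.9086 = 1.38152

SE(x̄_st) ≈ 1.38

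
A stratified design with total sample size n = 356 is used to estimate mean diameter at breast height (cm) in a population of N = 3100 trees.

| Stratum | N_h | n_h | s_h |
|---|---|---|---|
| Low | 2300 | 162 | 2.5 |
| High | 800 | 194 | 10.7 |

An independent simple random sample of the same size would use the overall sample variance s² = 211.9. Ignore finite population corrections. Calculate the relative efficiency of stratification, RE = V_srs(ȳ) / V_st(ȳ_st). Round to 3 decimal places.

RE ≈ 9.832

V̂(ȳ_st) = Σ W_h² s_h²/n_h, with W_h = N_h/N and N = 3100:
  stratum Low: (2300/3100)²·2.5²/162 = 0.0212372
  stratum High: (800/3100)²·10.7²/194 = 0.0393027
V_st = 0.0605399
V_srs = s²/n = 211.9/356 = 0.595225
Relative efficiency = V_srs / V_st = 0.595225/0.0605399 = 9.8319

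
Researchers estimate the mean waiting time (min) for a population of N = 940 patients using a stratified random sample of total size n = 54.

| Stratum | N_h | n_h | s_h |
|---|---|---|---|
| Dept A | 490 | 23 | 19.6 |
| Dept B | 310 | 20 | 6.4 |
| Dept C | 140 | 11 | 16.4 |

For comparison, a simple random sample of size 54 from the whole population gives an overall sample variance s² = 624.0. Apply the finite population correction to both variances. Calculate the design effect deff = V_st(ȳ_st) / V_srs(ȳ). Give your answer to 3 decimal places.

V̂(ȳ_st) = Σ W_h² (1 − n_h/N_h) s_h²/n_h, with W_h = N_h/N and N = 940:
  stratum Dept A: (490/940)²·(1 − 23/490)·19.6²/23 = 4.32555
  stratum Dept B: (310/940)²·(1 − 20/310)·6.4²/20 = 0.208369
  stratum Dept C: (140/940)²·(1 − 11/140)·16.4²/11 = 0.499755
V_st = 5.03368
V_srs = (1 − 54/940)·624.0/54 = 10.8917
deff = V_st / V_srs = 5.03368/10.8917 = 0.4622

deff ≈ 0.462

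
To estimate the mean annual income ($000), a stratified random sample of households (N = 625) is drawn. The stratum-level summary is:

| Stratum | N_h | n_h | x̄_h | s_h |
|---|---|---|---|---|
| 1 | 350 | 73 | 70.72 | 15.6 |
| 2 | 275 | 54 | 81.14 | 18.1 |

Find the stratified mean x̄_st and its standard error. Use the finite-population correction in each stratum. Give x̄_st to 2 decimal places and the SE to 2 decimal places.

x̄_st = Σ W_h x̄_h = (350·70.72 + 275·81.14)/625 = 75.30480
V̂(x̄_st) = Σ W_h² (1 − n_h/N_h) s_h²/n_h, with W_h = N_h/N and N = 625:
  stratum 1: (350/625)²·(1 − 73/350)·15.6²/73 = 0.827397
  stratum 2: (275/625)²·(1 − 54/275)·18.1²/54 = 0.943905
V̂(x̄_st) = 1.7713
SE(x̄_st) = √1.7713 = 1.3309

x̄_st ≈ 75.30, SE ≈ 1.33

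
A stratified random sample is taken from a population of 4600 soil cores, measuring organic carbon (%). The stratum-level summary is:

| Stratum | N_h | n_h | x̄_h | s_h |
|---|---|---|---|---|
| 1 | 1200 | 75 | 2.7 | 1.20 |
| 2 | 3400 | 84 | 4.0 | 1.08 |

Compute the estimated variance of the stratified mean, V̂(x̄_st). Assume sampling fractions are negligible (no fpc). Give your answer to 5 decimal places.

V̂(x̄_st) = Σ W_h² s_h²/n_h, with W_h = N_h/N and N = 4600:
  stratum 1: (1200/4600)²·1.20²/75 = 0.00130662
  stratum 2: (3400/4600)²·1.08²/84 = 0.00758596
V̂(x̄_st) = 0.00889257

V̂(x̄_st) ≈ 0.00889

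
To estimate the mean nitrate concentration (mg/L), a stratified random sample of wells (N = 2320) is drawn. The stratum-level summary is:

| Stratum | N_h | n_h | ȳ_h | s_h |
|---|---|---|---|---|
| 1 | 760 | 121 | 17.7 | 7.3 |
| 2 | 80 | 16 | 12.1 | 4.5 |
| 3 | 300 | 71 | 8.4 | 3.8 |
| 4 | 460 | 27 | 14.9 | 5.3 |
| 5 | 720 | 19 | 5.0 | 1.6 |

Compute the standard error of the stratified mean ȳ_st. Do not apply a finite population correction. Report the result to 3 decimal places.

V̂(ȳ_st) = Σ W_h² s_h²/n_h, with W_h = N_h/N and N = 2320:
  stratum 1: (760/2320)²·7.3²/121 = 0.0472619
  stratum 2: (80/2320)²·4.5²/16 = 0.0015049
  stratum 3: (300/2320)²·3.8²/71 = 0.00340076
  stratum 4: (460/2320)²·5.3²/27 = 0.0409004
  stratum 5: (720/2320)²·1.6²/19 = 0.012977
V̂(ȳ_st) = 0.106045
SE(ȳ_st) = √0.106045 = 0.325646

SE(ȳ_st) ≈ 0.326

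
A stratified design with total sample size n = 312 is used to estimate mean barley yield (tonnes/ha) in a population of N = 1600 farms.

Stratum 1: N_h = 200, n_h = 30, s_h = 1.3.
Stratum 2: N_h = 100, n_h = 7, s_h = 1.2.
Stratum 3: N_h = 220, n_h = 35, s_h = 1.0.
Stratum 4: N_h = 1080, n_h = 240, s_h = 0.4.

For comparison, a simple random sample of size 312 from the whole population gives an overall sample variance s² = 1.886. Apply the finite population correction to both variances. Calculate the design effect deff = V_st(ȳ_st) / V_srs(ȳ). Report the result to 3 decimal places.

V̂(ȳ_st) = Σ W_h² (1 − n_h/N_h) s_h²/n_h, with W_h = N_h/N and N = 1600:
  stratum 1: (200/1600)²·(1 − 30/200)·1.3²/30 = 0.000748177
  stratum 2: (100/1600)²·(1 − 7/100)·1.2²/7 = 0.000747321
  stratum 3: (220/1600)²·(1 − 35/220)·1.0²/35 = 0.000454241
  stratum 4: (1080/1600)²·(1 − 240/1080)·0.4²/240 = 0.00023625
V_st = 0.00218599
V_srs = (1 − 312/1600)·1.886/312 = 0.00486612
deff = V_st / V_srs = 0.00218599/0.00486612 = 0.4492

deff ≈ 0.449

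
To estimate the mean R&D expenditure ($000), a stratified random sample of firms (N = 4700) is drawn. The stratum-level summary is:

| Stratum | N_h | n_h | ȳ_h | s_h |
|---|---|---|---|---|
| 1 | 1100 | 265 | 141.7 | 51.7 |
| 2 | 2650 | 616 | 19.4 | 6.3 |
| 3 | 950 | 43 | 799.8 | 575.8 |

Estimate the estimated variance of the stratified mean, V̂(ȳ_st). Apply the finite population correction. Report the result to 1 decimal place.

V̂(ȳ_st) = Σ W_h² (1 − n_h/N_h) s_h²/n_h, with W_h = N_h/N and N = 4700:
  stratum 1: (1100/4700)²·(1 − 265/1100)·51.7²/265 = 0.419391
  stratum 2: (2650/4700)²·(1 − 616/2650)·6.3²/616 = 0.0157218
  stratum 3: (950/4700)²·(1 − 43/950)·575.8²/43 = 300.753
V̂(ȳ_st) = 301.188

V̂(ȳ_st) ≈ 301.2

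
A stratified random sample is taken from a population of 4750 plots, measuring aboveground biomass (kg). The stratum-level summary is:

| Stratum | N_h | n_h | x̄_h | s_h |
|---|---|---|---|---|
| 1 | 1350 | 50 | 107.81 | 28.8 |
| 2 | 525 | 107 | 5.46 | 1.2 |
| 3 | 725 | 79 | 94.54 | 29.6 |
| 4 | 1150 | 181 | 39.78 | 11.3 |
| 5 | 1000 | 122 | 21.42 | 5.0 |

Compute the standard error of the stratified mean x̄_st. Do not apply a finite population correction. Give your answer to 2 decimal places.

SE(x̄_st) ≈ 1.28

V̂(x̄_st) = Σ W_h² s_h²/n_h, with W_h = N_h/N and N = 4750:
  stratum 1: (1350/4750)²·28.8²/50 = 1.33997
  stratum 2: (525/4750)²·1.2²/107 = 0.000164403
  stratum 3: (725/4750)²·29.6²/79 = 0.258372
  stratum 4: (1150/4750)²·11.3²/181 = 0.0413511
  stratum 5: (1000/4750)²·5.0²/122 = 0.00908224
V̂(x̄_st) = 1.64894
SE(x̄_st) = √1.64894 = 1.28411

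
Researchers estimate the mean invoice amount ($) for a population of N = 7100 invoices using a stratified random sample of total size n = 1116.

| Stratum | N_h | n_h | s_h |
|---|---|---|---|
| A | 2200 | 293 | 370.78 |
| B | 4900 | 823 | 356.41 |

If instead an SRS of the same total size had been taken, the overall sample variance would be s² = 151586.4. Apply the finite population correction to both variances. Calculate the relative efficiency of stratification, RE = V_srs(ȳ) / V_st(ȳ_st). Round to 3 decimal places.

V̂(ȳ_st) = Σ W_h² (1 − n_h/N_h) s_h²/n_h, with W_h = N_h/N and N = 7100:
  stratum A: (2200/7100)²·(1 − 293/2200)·370.78²/293 = 39.0501
  stratum B: (4900/7100)²·(1 − 823/4900)·356.41²/823 = 61.1674
V_st = 100.217
V_srs = (1 − 1116/7100)·151586.4/1116 = 114.48
Relative efficiency = V_srs / V_st = 114.48/100.217 = 1.1423

RE ≈ 1.142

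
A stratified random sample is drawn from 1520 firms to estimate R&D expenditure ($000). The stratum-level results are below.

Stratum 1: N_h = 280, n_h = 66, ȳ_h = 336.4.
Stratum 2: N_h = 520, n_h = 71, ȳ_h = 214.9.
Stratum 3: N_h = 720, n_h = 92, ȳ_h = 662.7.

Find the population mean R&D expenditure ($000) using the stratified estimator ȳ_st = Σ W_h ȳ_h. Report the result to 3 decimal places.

ȳ_st ≈ 449.397

N = Σ N_h = 1520. Stratum weights W_h = N_h/N.
ȳ_st = (280·336.4 + 520·214.9 + 720·662.7) / 1520 = 449.39737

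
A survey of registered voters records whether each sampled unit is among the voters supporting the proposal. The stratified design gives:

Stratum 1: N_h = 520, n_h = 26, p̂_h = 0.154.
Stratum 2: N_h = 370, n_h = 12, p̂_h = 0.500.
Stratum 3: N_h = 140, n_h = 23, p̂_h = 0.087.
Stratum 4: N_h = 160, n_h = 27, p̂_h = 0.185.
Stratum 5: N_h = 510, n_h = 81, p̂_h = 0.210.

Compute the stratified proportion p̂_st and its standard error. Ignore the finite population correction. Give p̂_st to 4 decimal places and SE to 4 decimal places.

p̂_st ≈ 0.2435, SE ≈ 0.0427

N = 1700; stratum weights W_h = N_h/N.
p̂_st = Σ W_h p̂_h = (520·0.154 + 370·0.500 + 140·0.087 + 160·0.185 + 510·0.210)/1700 = 0.24351
V̂(p̂_st) = Σ W_h² p̂_h(1−p̂_h)/(n_h−1):
  stratum 1: (520/1700)²·0.154·0.846/25 = 0.000487596
  stratum 2: (370/1700)²·0.500·0.500/11 = 0.0010766
  stratum 3: (140/1700)²·0.087·0.913/22 = 2.44864e-05
  stratum 4: (160/1700)²·0.185·0.815/26 = 5.13686e-05
  stratum 5: (510/1700)²·0.210·0.790/80 = 0.000186638
V̂(p̂_st) = 0.00182668; SE = √V̂ = 0.0427397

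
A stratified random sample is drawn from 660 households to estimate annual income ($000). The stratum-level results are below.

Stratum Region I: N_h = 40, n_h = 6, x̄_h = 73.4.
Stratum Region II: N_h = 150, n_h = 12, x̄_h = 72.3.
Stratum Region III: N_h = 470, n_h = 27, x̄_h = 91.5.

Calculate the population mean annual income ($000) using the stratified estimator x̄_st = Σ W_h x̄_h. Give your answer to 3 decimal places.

N = Σ N_h = 660. Stratum weights W_h = N_h/N.
x̄_st = (40·73.4 + 150·72.3 + 470·91.5) / 660 = 86.03939

x̄_st ≈ 86.039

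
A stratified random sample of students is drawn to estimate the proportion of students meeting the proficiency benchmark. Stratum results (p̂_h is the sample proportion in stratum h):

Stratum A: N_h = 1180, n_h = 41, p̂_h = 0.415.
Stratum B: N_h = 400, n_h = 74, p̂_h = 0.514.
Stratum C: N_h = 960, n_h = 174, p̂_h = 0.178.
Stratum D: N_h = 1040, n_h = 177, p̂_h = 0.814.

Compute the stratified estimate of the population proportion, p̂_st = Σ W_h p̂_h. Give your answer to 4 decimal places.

N = 3580; stratum weights W_h = N_h/N.
p̂_st = Σ W_h p̂_h = (1180·0.415 + 400·0.514 + 960·0.178 + 1040·0.814)/3580 = 0.47842

p̂_st ≈ 0.4784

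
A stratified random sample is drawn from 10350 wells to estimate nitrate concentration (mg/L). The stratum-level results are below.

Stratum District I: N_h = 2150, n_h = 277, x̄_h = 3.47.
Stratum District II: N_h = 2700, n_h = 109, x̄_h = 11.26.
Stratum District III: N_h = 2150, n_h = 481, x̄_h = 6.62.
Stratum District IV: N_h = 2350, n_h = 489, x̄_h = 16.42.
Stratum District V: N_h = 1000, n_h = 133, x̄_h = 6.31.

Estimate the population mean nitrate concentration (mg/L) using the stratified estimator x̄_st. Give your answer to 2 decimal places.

x̄_st ≈ 9.37

N = Σ N_h = 10350. Stratum weights W_h = N_h/N.
x̄_st = (2150·3.47 + 2700·11.26 + 2150·6.62 + 2350·16.42 + 1000·6.31) / 10350 = 9.3713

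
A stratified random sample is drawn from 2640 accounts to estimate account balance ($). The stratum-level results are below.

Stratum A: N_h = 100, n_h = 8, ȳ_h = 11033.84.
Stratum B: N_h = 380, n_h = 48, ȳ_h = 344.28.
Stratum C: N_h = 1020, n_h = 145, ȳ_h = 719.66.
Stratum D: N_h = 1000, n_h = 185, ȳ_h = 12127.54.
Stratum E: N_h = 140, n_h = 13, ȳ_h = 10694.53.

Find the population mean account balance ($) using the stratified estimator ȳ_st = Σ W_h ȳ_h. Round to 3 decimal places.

N = Σ N_h = 2640. Stratum weights W_h = N_h/N.
ȳ_st = (100·11033.84 + 380·344.28 + 1020·719.66 + 1000·12127.54 + 140·10694.53) / 2640 = 5906.45371

ȳ_st ≈ 5906.454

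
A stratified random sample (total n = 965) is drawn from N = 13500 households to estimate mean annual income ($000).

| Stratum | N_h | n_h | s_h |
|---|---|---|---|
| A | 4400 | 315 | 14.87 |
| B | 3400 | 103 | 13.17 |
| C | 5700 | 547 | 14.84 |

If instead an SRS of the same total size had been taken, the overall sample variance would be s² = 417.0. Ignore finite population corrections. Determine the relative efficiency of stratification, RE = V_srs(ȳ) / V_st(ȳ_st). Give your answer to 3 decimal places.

RE ≈ 1.707

V̂(ȳ_st) = Σ W_h² s_h²/n_h, with W_h = N_h/N and N = 13500:
  stratum A: (4400/13500)²·14.87²/315 = 0.0745674
  stratum B: (3400/13500)²·13.17²/103 = 0.106813
  stratum C: (5700/13500)²·14.84²/547 = 0.0717733
V_st = 0.253154
V_srs = s²/n = 417.0/965 = 0.432124
Relative efficiency = V_srs / V_st = 0.432124/0.253154 = 1.7070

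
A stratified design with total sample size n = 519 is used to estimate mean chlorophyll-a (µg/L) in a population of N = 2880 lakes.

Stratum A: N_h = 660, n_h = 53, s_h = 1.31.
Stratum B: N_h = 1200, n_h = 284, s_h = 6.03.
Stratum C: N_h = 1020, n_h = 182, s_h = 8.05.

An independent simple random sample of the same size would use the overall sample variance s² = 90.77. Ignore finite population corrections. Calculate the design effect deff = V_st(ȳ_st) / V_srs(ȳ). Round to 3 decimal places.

deff ≈ 0.392

V̂(ȳ_st) = Σ W_h² s_h²/n_h, with W_h = N_h/N and N = 2880:
  stratum A: (660/2880)²·1.31²/53 = 0.00170047
  stratum B: (1200/2880)²·6.03²/284 = 0.0222277
  stratum C: (1020/2880)²·8.05²/182 = 0.0446618
V_st = 0.0685899
V_srs = s²/n = 90.77/519 = 0.174894
deff = V_st / V_srs = 0.0685899/0.174894 = 0.3922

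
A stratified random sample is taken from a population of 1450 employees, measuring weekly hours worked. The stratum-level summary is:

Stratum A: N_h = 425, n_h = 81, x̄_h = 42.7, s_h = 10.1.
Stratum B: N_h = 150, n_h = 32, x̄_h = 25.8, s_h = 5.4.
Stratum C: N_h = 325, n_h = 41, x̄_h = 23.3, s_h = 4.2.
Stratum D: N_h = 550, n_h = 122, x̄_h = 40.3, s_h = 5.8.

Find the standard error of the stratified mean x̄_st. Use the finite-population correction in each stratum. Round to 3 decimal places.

SE(x̄_st) ≈ 0.381

V̂(x̄_st) = Σ W_h² (1 − n_h/N_h) s_h²/n_h, with W_h = N_h/N and N = 1450:
  stratum A: (425/1450)²·(1 − 81/425)·10.1²/81 = 0.0875728
  stratum B: (150/1450)²·(1 − 32/150)·5.4²/32 = 0.0076714
  stratum C: (325/1450)²·(1 − 41/325)·4.2²/41 = 0.0188878
  stratum D: (550/1450)²·(1 − 122/550)·5.8²/122 = 0.0308721
V̂(x̄_st) = 0.145004
SE(x̄_st) = √0.145004 = 0.380794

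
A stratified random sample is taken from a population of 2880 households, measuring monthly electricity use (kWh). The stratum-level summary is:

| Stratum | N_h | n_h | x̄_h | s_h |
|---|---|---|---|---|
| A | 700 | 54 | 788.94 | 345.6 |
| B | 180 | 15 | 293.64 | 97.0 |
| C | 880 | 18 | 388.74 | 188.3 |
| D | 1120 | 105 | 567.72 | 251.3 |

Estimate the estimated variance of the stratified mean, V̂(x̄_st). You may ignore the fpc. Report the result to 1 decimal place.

V̂(x̄_st) = Σ W_h² s_h²/n_h, with W_h = N_h/N and N = 2880:
  stratum A: (700/2880)²·345.6²/54 = 130.667
  stratum B: (180/2880)²·97.0²/15 = 2.45026
  stratum C: (880/2880)²·188.3²/18 = 183.911
  stratum D: (1120/2880)²·251.3²/105 = 90.9592
V̂(x̄_st) = 407.987

V̂(x̄_st) ≈ 408.0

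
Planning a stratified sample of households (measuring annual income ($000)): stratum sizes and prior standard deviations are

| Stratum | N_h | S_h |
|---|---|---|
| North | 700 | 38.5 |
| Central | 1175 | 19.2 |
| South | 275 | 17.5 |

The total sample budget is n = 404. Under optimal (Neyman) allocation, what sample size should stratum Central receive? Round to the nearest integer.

168

Neyman allocation: n_h = n · N_h S_h / Σ N_i S_i, with n = 404.
  stratum North: N_h·S_h = 700·38.5 = 26950.00
  stratum Central: N_h·S_h = 1175·19.2 = 22560.00
  stratum South: N_h·S_h = 275·17.5 = 4812.50
Σ N_h S_h = 54322.50
n for stratum Central = 404·22560.00/54322.50 = 167.780 → 168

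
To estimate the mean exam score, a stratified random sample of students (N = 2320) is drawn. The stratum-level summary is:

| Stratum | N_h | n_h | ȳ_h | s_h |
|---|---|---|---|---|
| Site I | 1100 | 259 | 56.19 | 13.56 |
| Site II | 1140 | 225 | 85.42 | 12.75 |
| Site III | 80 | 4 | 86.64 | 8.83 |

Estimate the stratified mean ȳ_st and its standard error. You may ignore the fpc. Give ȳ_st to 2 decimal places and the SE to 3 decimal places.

ȳ_st = Σ W_h ȳ_h = (1100·56.19 + 1140·85.42 + 80·86.64)/2320 = 71.60302
V̂(ȳ_st) = Σ W_h² s_h²/n_h, with W_h = N_h/N and N = 2320:
  stratum Site I: (1100/2320)²·13.56²/259 = 0.159599
  stratum Site II: (1140/2320)²·12.75²/225 = 0.17445
  stratum Site III: (80/2320)²·8.83²/4 = 0.0231774
V̂(ȳ_st) = 0.357226
SE(ȳ_st) = √0.357226 = 0.597684

ȳ_st ≈ 71.60, SE ≈ 0.598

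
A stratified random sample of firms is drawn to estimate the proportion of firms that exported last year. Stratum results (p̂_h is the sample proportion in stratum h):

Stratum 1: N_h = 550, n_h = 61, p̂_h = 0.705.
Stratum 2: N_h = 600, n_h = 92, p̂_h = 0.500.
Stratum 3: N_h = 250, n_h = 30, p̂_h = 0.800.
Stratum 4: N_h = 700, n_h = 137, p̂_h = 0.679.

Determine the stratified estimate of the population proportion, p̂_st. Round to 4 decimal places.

p̂_st ≈ 0.6491

N = 2100; stratum weights W_h = N_h/N.
p̂_st = Σ W_h p̂_h = (550·0.705 + 600·0.500 + 250·0.800 + 700·0.679)/2100 = 0.64907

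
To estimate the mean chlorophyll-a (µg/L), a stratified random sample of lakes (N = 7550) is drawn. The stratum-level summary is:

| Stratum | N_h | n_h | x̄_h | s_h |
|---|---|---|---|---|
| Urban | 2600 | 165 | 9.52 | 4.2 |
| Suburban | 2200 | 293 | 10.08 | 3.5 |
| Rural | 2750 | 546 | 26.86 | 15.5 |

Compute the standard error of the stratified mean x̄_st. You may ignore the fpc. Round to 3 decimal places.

SE(x̄_st) ≈ 0.273

V̂(x̄_st) = Σ W_h² s_h²/n_h, with W_h = N_h/N and N = 7550:
  stratum Urban: (2600/7550)²·4.2²/165 = 0.0126785
  stratum Suburban: (2200/7550)²·3.5²/293 = 0.00354993
  stratum Rural: (2750/7550)²·15.5²/546 = 0.0583771
V̂(x̄_st) = 0.0746055
SE(x̄_st) = √0.0746055 = 0.27314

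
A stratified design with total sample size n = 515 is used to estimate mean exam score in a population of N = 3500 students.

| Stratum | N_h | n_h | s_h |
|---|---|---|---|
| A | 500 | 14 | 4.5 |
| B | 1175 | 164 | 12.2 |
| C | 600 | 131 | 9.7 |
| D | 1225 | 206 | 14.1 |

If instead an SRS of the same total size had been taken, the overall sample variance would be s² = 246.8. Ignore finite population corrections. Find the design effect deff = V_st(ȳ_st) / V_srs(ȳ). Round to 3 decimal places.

V̂(ȳ_st) = Σ W_h² s_h²/n_h, with W_h = N_h/N and N = 3500:
  stratum A: (500/3500)²·4.5²/14 = 0.029519
  stratum B: (1175/3500)²·12.2²/164 = 0.102286
  stratum C: (600/3500)²·9.7²/131 = 0.0211076
  stratum D: (1225/3500)²·14.1²/206 = 0.118224
V_st = 0.271137
V_srs = s²/n = 246.8/515 = 0.479223
deff = V_st / V_srs = 0.271137/0.479223 = 0.5658

deff ≈ 0.566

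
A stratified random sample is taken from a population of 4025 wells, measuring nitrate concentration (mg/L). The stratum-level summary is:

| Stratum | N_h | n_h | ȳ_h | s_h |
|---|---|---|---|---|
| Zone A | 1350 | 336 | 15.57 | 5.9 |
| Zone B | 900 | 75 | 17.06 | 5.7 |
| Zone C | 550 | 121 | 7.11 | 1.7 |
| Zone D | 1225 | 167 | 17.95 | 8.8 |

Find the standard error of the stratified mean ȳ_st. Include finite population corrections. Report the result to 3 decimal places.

SE(ȳ_st) ≈ 0.257

V̂(ȳ_st) = Σ W_h² (1 − n_h/N_h) s_h²/n_h, with W_h = N_h/N and N = 4025:
  stratum Zone A: (1350/4025)²·(1 − 336/1350)·5.9²/336 = 0.00875396
  stratum Zone B: (900/4025)²·(1 − 75/900)·5.7²/75 = 0.0198542
  stratum Zone C: (550/4025)²·(1 − 121/550)·1.7²/121 = 0.000347857
  stratum Zone D: (1225/4025)²·(1 − 167/1225)·8.8²/167 = 0.037097
V̂(ȳ_st) = 0.0660531
SE(ȳ_st) = √0.0660531 = 0.257008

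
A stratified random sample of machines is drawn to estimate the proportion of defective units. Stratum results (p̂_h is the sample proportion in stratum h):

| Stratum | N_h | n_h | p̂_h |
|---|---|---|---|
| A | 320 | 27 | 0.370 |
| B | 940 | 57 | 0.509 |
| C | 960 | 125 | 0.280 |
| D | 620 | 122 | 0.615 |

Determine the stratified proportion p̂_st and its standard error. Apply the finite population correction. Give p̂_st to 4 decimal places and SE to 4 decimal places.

p̂_st ≈ 0.4391, SE ≈ 0.0283

N = 2840; stratum weights W_h = N_h/N.
p̂_st = Σ W_h p̂_h = (320·0.370 + 940·0.509 + 960·0.280 + 620·0.615)/2840 = 0.43907
V̂(p̂_st) = Σ W_h² (1 − n_h/N_h) p̂_h(1−p̂_h)/(n_h−1):
  stratum A: (320/2840)²·(1 − 27/320)·0.370·0.630/26 = 0.00010422
  stratum B: (940/2840)²·(1 − 57/940)·0.509·0.491/56 = 0.000459265
  stratum C: (960/2840)²·(1 − 125/960)·0.280·0.720/124 = 0.000161581
  stratum D: (620/2840)²·(1 − 122/620)·0.615·0.385/121 = 7.49091e-05
V̂(p̂_st) = 0.000799974; SE = √V̂ = 0.0282838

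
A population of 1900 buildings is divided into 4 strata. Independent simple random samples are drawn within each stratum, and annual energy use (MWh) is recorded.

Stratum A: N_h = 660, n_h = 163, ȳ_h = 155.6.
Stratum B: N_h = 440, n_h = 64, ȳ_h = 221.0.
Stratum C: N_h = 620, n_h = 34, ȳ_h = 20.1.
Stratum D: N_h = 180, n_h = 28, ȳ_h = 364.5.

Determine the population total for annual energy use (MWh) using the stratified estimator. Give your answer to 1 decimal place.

τ̂_st = Σ N_h ȳ_h = 660·155.6 + 440·221.0 + 620·20.1 + 180·364.5 = 278008.0

τ̂_st ≈ 278008.0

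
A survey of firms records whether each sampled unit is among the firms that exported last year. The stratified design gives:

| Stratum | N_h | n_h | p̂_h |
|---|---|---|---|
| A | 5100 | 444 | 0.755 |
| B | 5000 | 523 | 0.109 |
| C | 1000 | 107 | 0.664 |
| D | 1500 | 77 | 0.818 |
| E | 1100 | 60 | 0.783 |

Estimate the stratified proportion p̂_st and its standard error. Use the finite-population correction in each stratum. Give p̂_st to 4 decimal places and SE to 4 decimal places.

N = 13700; stratum weights W_h = N_h/N.
p̂_st = Σ W_h p̂_h = (5100·0.755 + 5000·0.109 + 1000·0.664 + 1500·0.818 + 1100·0.783)/13700 = 0.52174
V̂(p̂_st) = Σ W_h² (1 − n_h/N_h) p̂_h(1−p̂_h)/(n_h−1):
  stratum A: (5100/13700)²·(1 − 444/5100)·0.755·0.245/443 = 5.28264e-05
  stratum B: (5000/13700)²·(1 − 523/5000)·0.109·0.891/522 = 2.21896e-05
  stratum C: (1000/13700)²·(1 − 107/1000)·0.664·0.336/106 = 1.00141e-05
  stratum D: (1500/13700)²·(1 − 77/1500)·0.818·0.182/76 = 2.22775e-05
  stratum E: (1100/13700)²·(1 − 60/1100)·0.783·0.217/59 = 1.75531e-05
V̂(p̂_st) = 0.000124861; SE = √V̂ = 0.0111741

p̂_st ≈ 0.5217, SE ≈ 0.0112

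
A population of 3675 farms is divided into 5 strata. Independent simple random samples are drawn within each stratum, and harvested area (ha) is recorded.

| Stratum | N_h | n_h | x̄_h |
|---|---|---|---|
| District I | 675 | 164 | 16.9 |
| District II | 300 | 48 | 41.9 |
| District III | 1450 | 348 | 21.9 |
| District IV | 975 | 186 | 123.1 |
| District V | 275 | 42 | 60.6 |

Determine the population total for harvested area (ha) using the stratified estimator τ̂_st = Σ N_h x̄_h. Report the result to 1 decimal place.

τ̂_st = Σ N_h x̄_h = 675·16.9 + 300·41.9 + 1450·21.9 + 975·123.1 + 275·60.6 = 192420.0

τ̂_st ≈ 192420.0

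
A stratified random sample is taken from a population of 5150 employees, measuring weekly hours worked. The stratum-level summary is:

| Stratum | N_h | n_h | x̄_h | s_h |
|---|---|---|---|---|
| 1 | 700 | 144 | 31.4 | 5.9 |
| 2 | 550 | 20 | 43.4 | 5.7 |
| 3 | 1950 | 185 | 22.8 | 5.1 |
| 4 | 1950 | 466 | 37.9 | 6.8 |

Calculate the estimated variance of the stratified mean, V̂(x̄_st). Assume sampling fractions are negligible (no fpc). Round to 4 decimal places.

V̂(x̄_st) = Σ W_h² s_h²/n_h, with W_h = N_h/N and N = 5150:
  stratum 1: (700/5150)²·5.9²/144 = 0.00446605
  stratum 2: (550/5150)²·5.7²/20 = 0.0185281
  stratum 3: (1950/5150)²·5.1²/185 = 0.0201569
  stratum 4: (1950/5150)²·6.8²/466 = 0.0142261
V̂(x̄_st) = 0.0573771

V̂(x̄_st) ≈ 0.0574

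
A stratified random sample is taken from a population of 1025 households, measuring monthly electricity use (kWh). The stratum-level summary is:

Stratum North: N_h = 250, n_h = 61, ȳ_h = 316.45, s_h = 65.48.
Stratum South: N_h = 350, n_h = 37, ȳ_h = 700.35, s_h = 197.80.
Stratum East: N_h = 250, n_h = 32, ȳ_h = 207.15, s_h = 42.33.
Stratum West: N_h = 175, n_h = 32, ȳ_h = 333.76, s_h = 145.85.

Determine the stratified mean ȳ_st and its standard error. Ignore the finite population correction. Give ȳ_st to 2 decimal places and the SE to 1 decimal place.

ȳ_st ≈ 423.83, SE ≈ 12.3

ȳ_st = Σ W_h ȳ_h = (250·316.45 + 350·700.35 + 250·207.15 + 175·333.76)/1025 = 423.83463
V̂(ȳ_st) = Σ W_h² s_h²/n_h, with W_h = N_h/N and N = 1025:
  stratum North: (250/1025)²·65.48²/61 = 4.18138
  stratum South: (350/1025)²·197.80²/37 = 123.293
  stratum East: (250/1025)²·42.33²/32 = 3.33103
  stratum West: (175/1025)²·145.85²/32 = 19.3772
V̂(ȳ_st) = 150.183
SE(ȳ_st) = √150.183 = 12.2549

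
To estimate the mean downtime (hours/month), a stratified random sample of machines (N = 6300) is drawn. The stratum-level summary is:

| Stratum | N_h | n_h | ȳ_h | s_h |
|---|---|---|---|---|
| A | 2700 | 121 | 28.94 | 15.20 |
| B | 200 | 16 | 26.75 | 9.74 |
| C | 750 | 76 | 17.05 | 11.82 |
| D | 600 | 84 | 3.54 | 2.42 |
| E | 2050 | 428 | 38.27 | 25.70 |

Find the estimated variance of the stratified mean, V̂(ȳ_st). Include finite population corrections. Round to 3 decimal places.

V̂(ȳ_st) = Σ W_h² (1 − n_h/N_h) s_h²/n_h, with W_h = N_h/N and N = 6300:
  stratum A: (2700/6300)²·(1 − 121/2700)·15.20²/121 = 0.334993
  stratum B: (200/6300)²·(1 − 16/200)·9.74²/16 = 0.00549749
  stratum C: (750/6300)²·(1 − 76/750)·11.82²/76 = 0.0234132
  stratum D: (600/6300)²·(1 − 84/600)·2.42²/84 = 0.00054384
  stratum E: (2050/6300)²·(1 − 428/2050)·25.70²/428 = 0.129284
V̂(ȳ_st) = 0.493732

V̂(ȳ_st) ≈ 0.494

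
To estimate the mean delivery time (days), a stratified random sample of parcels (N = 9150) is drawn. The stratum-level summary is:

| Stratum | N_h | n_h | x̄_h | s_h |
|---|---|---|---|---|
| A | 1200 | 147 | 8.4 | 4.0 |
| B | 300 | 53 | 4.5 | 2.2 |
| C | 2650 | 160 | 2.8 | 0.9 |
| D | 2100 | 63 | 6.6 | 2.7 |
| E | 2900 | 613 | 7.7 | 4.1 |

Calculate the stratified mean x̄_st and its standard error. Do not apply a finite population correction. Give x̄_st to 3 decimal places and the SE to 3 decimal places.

x̄_st = Σ W_h x̄_h = (1200·8.4 + 300·4.5 + 2650·2.8 + 2100·6.6 + 2900·7.7)/9150 = 6.01530
V̂(x̄_st) = Σ W_h² s_h²/n_h, with W_h = N_h/N and N = 9150:
  stratum A: (1200/9150)²·4.0²/147 = 0.00187207
  stratum B: (300/9150)²·2.2²/53 = 9.8168e-05
  stratum C: (2650/9150)²·0.9²/160 = 0.000424634
  stratum D: (2100/9150)²·2.7²/63 = 0.00609514
  stratum E: (2900/9150)²·4.1²/613 = 0.00275462
V̂(x̄_st) = 0.0112446
SE(x̄_st) = √0.0112446 = 0.106041

x̄_st ≈ 6.015, SE ≈ 0.106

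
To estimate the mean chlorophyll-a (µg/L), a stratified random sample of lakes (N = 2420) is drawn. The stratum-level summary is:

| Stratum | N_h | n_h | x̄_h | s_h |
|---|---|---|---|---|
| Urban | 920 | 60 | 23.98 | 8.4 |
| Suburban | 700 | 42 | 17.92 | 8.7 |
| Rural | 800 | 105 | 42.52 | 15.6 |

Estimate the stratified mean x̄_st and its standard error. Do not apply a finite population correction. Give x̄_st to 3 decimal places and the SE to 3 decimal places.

x̄_st ≈ 28.356, SE ≈ 0.758

x̄_st = Σ W_h x̄_h = (920·23.98 + 700·17.92 + 800·42.52)/2420 = 28.35603
V̂(x̄_st) = Σ W_h² s_h²/n_h, with W_h = N_h/N and N = 2420:
  stratum Urban: (920/2420)²·8.4²/60 = 0.169962
  stratum Suburban: (700/2420)²·8.7²/42 = 0.150784
  stratum Rural: (800/2420)²·15.6²/105 = 0.253285
V̂(x̄_st) = 0.574031
SE(x̄_st) = √0.574031 = 0.757648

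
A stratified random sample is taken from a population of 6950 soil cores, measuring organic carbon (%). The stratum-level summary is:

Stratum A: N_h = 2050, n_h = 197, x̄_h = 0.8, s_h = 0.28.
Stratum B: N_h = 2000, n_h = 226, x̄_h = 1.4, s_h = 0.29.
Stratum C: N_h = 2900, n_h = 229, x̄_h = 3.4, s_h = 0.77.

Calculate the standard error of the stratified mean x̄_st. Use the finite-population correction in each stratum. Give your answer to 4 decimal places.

V̂(x̄_st) = Σ W_h² (1 − n_h/N_h) s_h²/n_h, with W_h = N_h/N and N = 6950:
  stratum A: (2050/6950)²·(1 − 197/2050)·0.28²/197 = 3.12975e-05
  stratum B: (2000/6950)²·(1 − 226/2000)·0.29²/226 = 2.73339e-05
  stratum C: (2900/6950)²·(1 − 229/2900)·0.77²/229 = 0.000415191
V̂(x̄_st) = 0.000473823
SE(x̄_st) = √0.000473823 = 0.0217675

SE(x̄_st) ≈ 0.0218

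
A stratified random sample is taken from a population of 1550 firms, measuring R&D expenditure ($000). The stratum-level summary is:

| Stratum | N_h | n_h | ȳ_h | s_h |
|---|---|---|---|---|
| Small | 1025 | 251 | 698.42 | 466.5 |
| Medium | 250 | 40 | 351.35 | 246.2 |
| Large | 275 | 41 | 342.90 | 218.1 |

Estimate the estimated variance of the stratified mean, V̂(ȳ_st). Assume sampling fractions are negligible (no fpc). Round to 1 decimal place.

V̂(ȳ_st) ≈ 455.1

V̂(ȳ_st) = Σ W_h² s_h²/n_h, with W_h = N_h/N and N = 1550:
  stratum Small: (1025/1550)²·466.5²/251 = 379.152
  stratum Medium: (250/1550)²·246.2²/40 = 39.4215
  stratum Large: (275/1550)²·218.1²/41 = 36.5199
V̂(ȳ_st) = 455.094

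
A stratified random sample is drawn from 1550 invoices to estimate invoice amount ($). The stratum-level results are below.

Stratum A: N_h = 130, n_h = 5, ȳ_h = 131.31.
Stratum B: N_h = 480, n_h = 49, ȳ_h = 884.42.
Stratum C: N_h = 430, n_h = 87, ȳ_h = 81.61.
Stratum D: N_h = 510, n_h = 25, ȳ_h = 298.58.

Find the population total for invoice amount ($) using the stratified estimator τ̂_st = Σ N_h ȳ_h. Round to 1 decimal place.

τ̂_st ≈ 628960.0

τ̂_st = Σ N_h ȳ_h = 130·131.31 + 480·884.42 + 430·81.61 + 510·298.58 = 628960.0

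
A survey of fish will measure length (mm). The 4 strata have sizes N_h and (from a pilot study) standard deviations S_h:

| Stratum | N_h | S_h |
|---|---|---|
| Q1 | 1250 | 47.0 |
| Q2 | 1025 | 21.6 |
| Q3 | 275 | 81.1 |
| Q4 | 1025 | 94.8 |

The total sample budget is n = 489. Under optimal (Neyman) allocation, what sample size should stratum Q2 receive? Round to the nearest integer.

54

Neyman allocation: n_h = n · N_h S_h / Σ N_i S_i, with n = 489.
  stratum Q1: N_h·S_h = 1250·47.0 = 58750.00
  stratum Q2: N_h·S_h = 1025·21.6 = 22140.00
  stratum Q3: N_h·S_h = 275·81.1 = 22302.50
  stratum Q4: N_h·S_h = 1025·94.8 = 97170.00
Σ N_h S_h = 200362.50
n for stratum Q2 = 489·22140.00/200362.50 = 54.034 → 54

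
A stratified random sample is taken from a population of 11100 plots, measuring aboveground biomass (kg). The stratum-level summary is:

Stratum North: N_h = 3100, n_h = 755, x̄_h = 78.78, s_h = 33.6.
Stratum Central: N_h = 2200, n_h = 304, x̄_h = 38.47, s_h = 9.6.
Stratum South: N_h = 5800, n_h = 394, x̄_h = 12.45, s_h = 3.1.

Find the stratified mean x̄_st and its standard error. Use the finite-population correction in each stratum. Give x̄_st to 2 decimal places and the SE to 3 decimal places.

x̄_st = Σ W_h x̄_h = (3100·78.78 + 2200·38.47 + 5800·12.45)/11100 = 36.13171
V̂(x̄_st) = Σ W_h² (1 − n_h/N_h) s_h²/n_h, with W_h = N_h/N and N = 11100:
  stratum North: (3100/11100)²·(1 − 755/3100)·33.6²/755 = 0.0882247
  stratum Central: (2200/11100)²·(1 − 304/2200)·9.6²/304 = 0.0102632
  stratum South: (5800/11100)²·(1 − 394/5800)·3.1²/394 = 0.00620705
V̂(x̄_st) = 0.104695
SE(x̄_st) = √0.104695 = 0.323566

x̄_st ≈ 36.13, SE ≈ 0.324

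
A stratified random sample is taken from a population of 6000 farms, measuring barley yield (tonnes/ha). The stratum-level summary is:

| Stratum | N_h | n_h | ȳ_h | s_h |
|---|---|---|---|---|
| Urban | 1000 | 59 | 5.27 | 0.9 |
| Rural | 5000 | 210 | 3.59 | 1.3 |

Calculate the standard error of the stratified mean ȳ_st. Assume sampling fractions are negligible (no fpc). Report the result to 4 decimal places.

V̂(ȳ_st) = Σ W_h² s_h²/n_h, with W_h = N_h/N and N = 6000:
  stratum Urban: (1000/6000)²·0.9²/59 = 0.000381356
  stratum Rural: (5000/6000)²·1.3²/210 = 0.00558862
V̂(ȳ_st) = 0.00596998
SE(ȳ_st) = √0.00596998 = 0.0772656

SE(ȳ_st) ≈ 0.0773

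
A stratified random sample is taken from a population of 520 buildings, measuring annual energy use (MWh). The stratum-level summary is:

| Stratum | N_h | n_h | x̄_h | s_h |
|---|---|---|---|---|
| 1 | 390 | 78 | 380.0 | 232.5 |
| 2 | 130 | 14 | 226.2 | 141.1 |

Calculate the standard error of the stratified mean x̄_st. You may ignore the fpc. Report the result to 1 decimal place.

SE(x̄_st) ≈ 21.9

V̂(x̄_st) = Σ W_h² s_h²/n_h, with W_h = N_h/N and N = 520:
  stratum 1: (390/520)²·232.5²/78 = 389.829
  stratum 2: (130/520)²·141.1²/14 = 88.8804
V̂(x̄_st) = 478.709
SE(x̄_st) = √478.709 = 21.8794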